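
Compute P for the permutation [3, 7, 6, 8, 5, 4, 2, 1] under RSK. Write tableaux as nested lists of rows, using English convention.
Insert 3: appended to row 1. P = [[3]].
Insert 7: appended to row 1. P = [[3, 7]].
Insert 6: 6 bumps 7 from row 1; 7 starts row 2. P = [[3, 6], [7]].
Insert 8: appended to row 1. P = [[3, 6, 8], [7]].
Insert 5: 5 bumps 6 from row 1; 6 bumps 7 from row 2; 7 starts row 3. P = [[3, 5, 8], [6], [7]].
Insert 4: 4 bumps 5 from row 1; 5 bumps 6 from row 2; 6 bumps 7 from row 3; 7 starts row 4. P = [[3, 4, 8], [5], [6], [7]].
Insert 2: 2 bumps 3 from row 1; 3 bumps 5 from row 2; 5 bumps 6 from row 3; 6 bumps 7 from row 4; 7 starts row 5. P = [[2, 4, 8], [3], [5], [6], [7]].
Insert 1: 1 bumps 2 from row 1; 2 bumps 3 from row 2; 3 bumps 5 from row 3; 5 bumps 6 from row 4; 6 bumps 7 from row 5; 7 starts row 6. P = [[1, 4, 8], [2], [3], [5], [6], [7]].

So P = [[1, 4, 8], [2], [3], [5], [6], [7]].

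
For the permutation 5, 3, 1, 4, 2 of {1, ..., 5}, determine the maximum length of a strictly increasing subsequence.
2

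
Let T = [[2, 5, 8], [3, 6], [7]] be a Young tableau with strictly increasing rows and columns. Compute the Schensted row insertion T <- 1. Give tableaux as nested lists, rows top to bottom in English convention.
In row 1, 1 replaces 2 (the leftmost entry greater than 1); 2 is bumped to row 2. In row 2, 2 replaces 3 (the leftmost entry greater than 2); 3 is bumped to row 3. In row 3, 3 replaces 7 (the leftmost entry greater than 3); 7 is bumped to row 4. 7 starts a new row 4. The new tableau is [[1, 5, 8], [2, 6], [3], [7]].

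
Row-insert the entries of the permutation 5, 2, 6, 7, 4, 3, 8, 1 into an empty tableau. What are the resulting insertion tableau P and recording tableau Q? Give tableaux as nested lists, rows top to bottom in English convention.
P = [[1, 3, 7, 8], [2, 6], [4], [5]], Q = [[1, 3, 4, 7], [2, 5], [6], [8]]

Insert each entry of the permutation into P by Schensted row insertion, recording in Q the position of each new cell.

Insert 5: appended to row 1. P = [[5]].
Insert 2: 2 bumps 5 from row 1; 5 starts row 2. P = [[2], [5]].
Insert 6: appended to row 1. P = [[2, 6], [5]].
Insert 7: appended to row 1. P = [[2, 6, 7], [5]].
Insert 4: 4 bumps 6 from row 1; 6 appends to row 2. P = [[2, 4, 7], [5, 6]].
Insert 3: 3 bumps 4 from row 1; 4 bumps 5 from row 2; 5 starts row 3. P = [[2, 3, 7], [4, 6], [5]].
Insert 8: appended to row 1. P = [[2, 3, 7, 8], [4, 6], [5]].
Insert 1: 1 bumps 2 from row 1; 2 bumps 4 from row 2; 4 bumps 5 from row 3; 5 starts row 4. P = [[1, 3, 7, 8], [2, 6], [4], [5]].

So P = [[1, 3, 7, 8], [2, 6], [4], [5]], Q = [[1, 3, 4, 7], [2, 5], [6], [8]].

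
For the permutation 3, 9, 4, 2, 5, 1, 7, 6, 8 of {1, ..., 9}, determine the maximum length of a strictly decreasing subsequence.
4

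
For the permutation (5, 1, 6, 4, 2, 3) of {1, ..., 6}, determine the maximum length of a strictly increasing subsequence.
3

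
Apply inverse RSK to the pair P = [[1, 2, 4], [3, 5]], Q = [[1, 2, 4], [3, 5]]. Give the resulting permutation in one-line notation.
Reverse RSK: for i = n, n-1, ..., 1, locate i in Q, remove the corresponding corner cell from P, and reverse-bump its entry up through P; the value ejected from row 1 is w(i).

So w = 1 3 2 5 4.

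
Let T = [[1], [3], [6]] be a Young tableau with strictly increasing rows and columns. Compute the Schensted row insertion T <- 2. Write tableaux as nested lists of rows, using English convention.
2 is larger than every entry of row 1, so it is appended to row 1. The new tableau is [[1, 2], [3], [6]].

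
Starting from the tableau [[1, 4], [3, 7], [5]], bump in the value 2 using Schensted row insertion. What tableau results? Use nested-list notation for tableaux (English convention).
In row 1, 2 replaces 4 (the leftmost entry greater than 2); 4 is bumped to row 2. In row 2, 4 replaces 7 (the leftmost entry greater than 4); 7 is bumped to row 3. 7 is appended to row 3. The new tableau is [[1, 2], [3, 4], [5, 7]].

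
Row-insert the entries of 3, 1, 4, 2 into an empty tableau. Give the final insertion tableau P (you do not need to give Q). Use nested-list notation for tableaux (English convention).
Insert 3: appended to row 1. P = [[3]].
Insert 1: 1 bumps 3 from row 1; 3 starts row 2. P = [[1], [3]].
Insert 4: appended to row 1. P = [[1, 4], [3]].
Insert 2: 2 bumps 4 from row 1; 4 appends to row 2. P = [[1, 2], [3, 4]].

So P = [[1, 2], [3, 4]].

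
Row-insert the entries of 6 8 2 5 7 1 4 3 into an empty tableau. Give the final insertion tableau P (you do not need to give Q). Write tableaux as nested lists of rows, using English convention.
Insert 6: appended to row 1. P = [[6]].
Insert 8: appended to row 1. P = [[6, 8]].
Insert 2: 2 bumps 6 from row 1; 6 starts row 2. P = [[2, 8], [6]].
Insert 5: 5 bumps 8 from row 1; 8 appends to row 2. P = [[2, 5], [6, 8]].
Insert 7: appended to row 1. P = [[2, 5, 7], [6, 8]].
Insert 1: 1 bumps 2 from row 1; 2 bumps 6 from row 2; 6 starts row 3. P = [[1, 5, 7], [2, 8], [6]].
Insert 4: 4 bumps 5 from row 1; 5 bumps 8 from row 2; 8 appends to row 3. P = [[1, 4, 7], [2, 5], [6, 8]].
Insert 3: 3 bumps 4 from row 1; 4 bumps 5 from row 2; 5 bumps 6 from row 3; 6 starts row 4. P = [[1, 3, 7], [2, 4], [5, 8], [6]].

So P = [[1, 3, 7], [2, 4], [5, 8], [6]].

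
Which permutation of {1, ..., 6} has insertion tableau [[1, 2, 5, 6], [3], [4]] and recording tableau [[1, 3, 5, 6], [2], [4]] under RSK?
Reverse RSK: for i = n, n-1, ..., 1, locate i in Q, remove the corresponding corner cell from P, and reverse-bump its entry up through P; the value ejected from row 1 is w(i).

So w = 4 1 3 2 5 6.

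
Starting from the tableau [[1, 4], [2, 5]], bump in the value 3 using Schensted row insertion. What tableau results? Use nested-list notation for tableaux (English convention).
In row 1, 3 replaces 4 (the leftmost entry greater than 3); 4 is bumped to row 2. In row 2, 4 replaces 5 (the leftmost entry greater than 4); 5 is bumped to row 3. 5 starts a new row 3. The new tableau is [[1, 3], [2, 4], [5]].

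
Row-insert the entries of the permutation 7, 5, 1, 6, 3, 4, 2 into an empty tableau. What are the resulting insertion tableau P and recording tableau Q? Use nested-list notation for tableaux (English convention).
P = [[1, 2, 4], [3, 6], [5], [7]], Q = [[1, 4, 6], [2, 5], [3], [7]]

Insert each entry of the permutation into P by Schensted row insertion, recording in Q the position of each new cell.

After inserting 7: P = [[7]].
After inserting 5: P = [[5], [7]].
After inserting 1: P = [[1], [5], [7]].
After inserting 6: P = [[1, 6], [5], [7]].
After inserting 3: P = [[1, 3], [5, 6], [7]].
After inserting 4: P = [[1, 3, 4], [5, 6], [7]].
After inserting 2: P = [[1, 2, 4], [3, 6], [5], [7]].

So P = [[1, 2, 4], [3, 6], [5], [7]], Q = [[1, 4, 6], [2, 5], [3], [7]].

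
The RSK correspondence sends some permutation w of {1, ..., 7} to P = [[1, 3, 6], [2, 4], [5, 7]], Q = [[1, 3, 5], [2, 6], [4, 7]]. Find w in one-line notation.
Reverse the RSK construction: for i from n down to 1, find the cell of Q containing i, remove the entry at that cell from P, and reverse-bump it up through P; the value ejected from row 1 is w(i).

Step i=7: Q has 7 at row 3, column 2; remove 7 from row 3 of P and reverse-bump: 7 enters row 2 and ejects 4; 4 enters row 1 and ejects 3. So w(7) = 3. P is now [[1, 4, 6], [2, 7], [5]].
Step i=6: Q has 6 at row 2, column 2; remove 7 from row 2 of P and reverse-bump: 7 enters row 1 and ejects 6. So w(6) = 6. P is now [[1, 4, 7], [2], [5]].
Step i=5: Q has 5 at row 1, column 3; remove that cell from P, ejecting 7. So w(5) = 7. P is now [[1, 4], [2], [5]].
Step i=4: Q has 4 at row 3, column 1; remove 5 from row 3 of P and reverse-bump: 5 enters row 2 and ejects 2; 2 enters row 1 and ejects 1. So w(4) = 1. P is now [[2, 4], [5]].
Step i=3: Q has 3 at row 1, column 2; remove that cell from P, ejecting 4. So w(3) = 4. P is now [[2], [5]].
Step i=2: Q has 2 at row 2, column 1; remove 5 from row 2 of P and reverse-bump: 5 enters row 1 and ejects 2. So w(2) = 2. P is now [[5]].
Step i=1: Q has 1 at row 1, column 1; remove that cell from P, ejecting 5. So w(1) = 5. P is now [].

So w = 5 2 4 1 7 6 3.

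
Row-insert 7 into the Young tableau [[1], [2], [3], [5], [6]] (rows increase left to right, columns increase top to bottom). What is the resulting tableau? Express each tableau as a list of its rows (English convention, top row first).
[[1, 7], [2], [3], [5], [6]]

7 is larger than every entry of row 1, so it is appended to row 1. The new tableau is [[1, 7], [2], [3], [5], [6]].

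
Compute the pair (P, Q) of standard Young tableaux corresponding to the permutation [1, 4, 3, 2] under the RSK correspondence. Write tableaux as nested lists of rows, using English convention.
P = [[1, 2], [3], [4]], Q = [[1, 2], [3], [4]]

Insert each entry of the permutation into P by Schensted row insertion, recording in Q the position of each new cell.

Insert 1: appended to row 1. P = [[1]].
Insert 4: appended to row 1. P = [[1, 4]].
Insert 3: 3 bumps 4 from row 1; 4 starts row 2. P = [[1, 3], [4]].
Insert 2: 2 bumps 3 from row 1; 3 bumps 4 from row 2; 4 starts row 3. P = [[1, 2], [3], [4]].

So P = [[1, 2], [3], [4]], Q = [[1, 2], [3], [4]].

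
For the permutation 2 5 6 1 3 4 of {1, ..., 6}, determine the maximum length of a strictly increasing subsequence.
3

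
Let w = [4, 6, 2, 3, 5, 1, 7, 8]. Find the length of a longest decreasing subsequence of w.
3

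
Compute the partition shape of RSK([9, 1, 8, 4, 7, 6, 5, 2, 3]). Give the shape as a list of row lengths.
[3, 2, 1, 1, 1, 1]

Row-insert each entry into an empty tableau.

After inserting 9: P = [[9]].
After inserting 1: P = [[1], [9]].
After inserting 8: P = [[1, 8], [9]].
After inserting 4: P = [[1, 4], [8], [9]].
After inserting 7: P = [[1, 4, 7], [8], [9]].
After inserting 6: P = [[1, 4, 6], [7], [8], [9]].
After inserting 5: P = [[1, 4, 5], [6], [7], [8], [9]].
After inserting 2: P = [[1, 2, 5], [4], [6], [7], [8], [9]].
After inserting 3: P = [[1, 2, 3], [4, 5], [6], [7], [8], [9]].

The final insertion tableau P = [[1, 2, 3], [4, 5], [6], [7], [8], [9]] has shape [3, 2, 1, 1, 1, 1].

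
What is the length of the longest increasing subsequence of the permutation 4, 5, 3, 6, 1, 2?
3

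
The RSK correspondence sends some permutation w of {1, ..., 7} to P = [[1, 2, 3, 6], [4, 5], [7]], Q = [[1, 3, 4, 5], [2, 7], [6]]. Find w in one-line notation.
Reverse RSK: for i = n, n-1, ..., 1, locate i in Q, remove the corresponding corner cell from P, and reverse-bump its entry up through P; the value ejected from row 1 is w(i).

So w = 7 1 4 5 6 2 3.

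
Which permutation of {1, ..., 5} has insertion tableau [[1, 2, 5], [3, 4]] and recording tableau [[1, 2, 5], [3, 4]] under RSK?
Reverse RSK: for i = n, n-1, ..., 1, locate i in Q, remove the corresponding corner cell from P, and reverse-bump its entry up through P; the value ejected from row 1 is w(i).

So w = 3 4 1 2 5.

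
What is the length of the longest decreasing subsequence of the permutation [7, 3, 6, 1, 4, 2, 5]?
4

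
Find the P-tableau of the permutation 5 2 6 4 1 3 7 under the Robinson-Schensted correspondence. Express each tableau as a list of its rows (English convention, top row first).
Insert 5: appended to row 1. P = [[5]].
Insert 2: 2 bumps 5 from row 1; 5 starts row 2. P = [[2], [5]].
Insert 6: appended to row 1. P = [[2, 6], [5]].
Insert 4: 4 bumps 6 from row 1; 6 appends to row 2. P = [[2, 4], [5, 6]].
Insert 1: 1 bumps 2 from row 1; 2 bumps 5 from row 2; 5 starts row 3. P = [[1, 4], [2, 6], [5]].
Insert 3: 3 bumps 4 from row 1; 4 bumps 6 from row 2; 6 appends to row 3. P = [[1, 3], [2, 4], [5, 6]].
Insert 7: appended to row 1. P = [[1, 3, 7], [2, 4], [5, 6]].

So P = [[1, 3, 7], [2, 4], [5, 6]].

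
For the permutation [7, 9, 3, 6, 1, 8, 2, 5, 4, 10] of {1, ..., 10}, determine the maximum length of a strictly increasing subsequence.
4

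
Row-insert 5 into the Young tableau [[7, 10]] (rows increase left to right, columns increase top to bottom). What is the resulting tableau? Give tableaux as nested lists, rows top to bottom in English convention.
[[5, 10], [7]]

In row 1, 5 replaces 7 (the leftmost entry greater than 5); 7 is bumped to row 2. 7 starts a new row 2. The new tableau is [[5, 10], [7]].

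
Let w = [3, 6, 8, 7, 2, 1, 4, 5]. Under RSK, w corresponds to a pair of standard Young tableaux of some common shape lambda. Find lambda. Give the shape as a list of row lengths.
Row-insert each entry into an empty tableau.

After inserting 3: P = [[3]].
After inserting 6: P = [[3, 6]].
After inserting 8: P = [[3, 6, 8]].
After inserting 7: P = [[3, 6, 7], [8]].
After inserting 2: P = [[2, 6, 7], [3], [8]].
After inserting 1: P = [[1, 6, 7], [2], [3], [8]].
After inserting 4: P = [[1, 4, 7], [2, 6], [3], [8]].
After inserting 5: P = [[1, 4, 5], [2, 6, 7], [3], [8]].

The final insertion tableau P = [[1, 4, 5], [2, 6, 7], [3], [8]] has shape [3, 3, 1, 1].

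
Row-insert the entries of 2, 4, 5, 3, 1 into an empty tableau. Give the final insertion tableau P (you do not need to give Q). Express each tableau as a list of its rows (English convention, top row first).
P = [[1, 3, 5], [2], [4]]

After inserting 2: P = [[2]].
After inserting 4: P = [[2, 4]].
After inserting 5: P = [[2, 4, 5]].
After inserting 3: P = [[2, 3, 5], [4]].
After inserting 1: P = [[1, 3, 5], [2], [4]].

So P = [[1, 3, 5], [2], [4]].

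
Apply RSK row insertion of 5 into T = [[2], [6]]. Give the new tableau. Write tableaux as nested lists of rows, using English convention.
[[2, 5], [6]]

5 is larger than every entry of row 1, so it is appended to row 1. The new tableau is [[2, 5], [6]].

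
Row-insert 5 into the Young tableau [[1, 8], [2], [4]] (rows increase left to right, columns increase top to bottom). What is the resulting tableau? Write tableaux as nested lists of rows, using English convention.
[[1, 5], [2, 8], [4]]

In row 1, 5 replaces 8 (the leftmost entry greater than 5); 8 is bumped to row 2. 8 is appended to row 2. The new tableau is [[1, 5], [2, 8], [4]].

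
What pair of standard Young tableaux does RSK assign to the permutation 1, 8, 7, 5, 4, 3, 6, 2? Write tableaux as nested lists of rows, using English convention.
P = [[1, 2, 6], [3], [4], [5], [7], [8]], Q = [[1, 2, 7], [3], [4], [5], [6], [8]]

Insert each entry of the permutation into P by Schensted row insertion, recording in Q the position of each new cell.

After inserting 1: P = [[1]].
After inserting 8: P = [[1, 8]].
After inserting 7: P = [[1, 7], [8]].
After inserting 5: P = [[1, 5], [7], [8]].
After inserting 4: P = [[1, 4], [5], [7], [8]].
After inserting 3: P = [[1, 3], [4], [5], [7], [8]].
After inserting 6: P = [[1, 3, 6], [4], [5], [7], [8]].
After inserting 2: P = [[1, 2, 6], [3], [4], [5], [7], [8]].

So P = [[1, 2, 6], [3], [4], [5], [7], [8]], Q = [[1, 2, 7], [3], [4], [5], [6], [8]].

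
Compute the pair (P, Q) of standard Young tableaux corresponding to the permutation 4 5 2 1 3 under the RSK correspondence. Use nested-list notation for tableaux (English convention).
Insert each entry of the permutation into P by Schensted row insertion, recording in Q the position of each new cell.

Insert 4: appended to row 1. P = [[4]].
Insert 5: appended to row 1. P = [[4, 5]].
Insert 2: 2 bumps 4 from row 1; 4 starts row 2. P = [[2, 5], [4]].
Insert 1: 1 bumps 2 from row 1; 2 bumps 4 from row 2; 4 starts row 3. P = [[1, 5], [2], [4]].
Insert 3: 3 bumps 5 from row 1; 5 appends to row 2. P = [[1, 3], [2, 5], [4]].

So P = [[1, 3], [2, 5], [4]], Q = [[1, 2], [3, 5], [4]].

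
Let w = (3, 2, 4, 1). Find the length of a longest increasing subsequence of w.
2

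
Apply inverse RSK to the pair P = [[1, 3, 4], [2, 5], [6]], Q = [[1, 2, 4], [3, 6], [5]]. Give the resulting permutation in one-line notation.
2 6 3 5 1 4

Reverse the RSK construction: for i from n down to 1, find the cell of Q containing i, remove the entry at that cell from P, and reverse-bump it up through P; the value ejected from row 1 is w(i).

Step i=6: Q has 6 at row 2, column 2; remove 5 from row 2 of P and reverse-bump: 5 enters row 1 and ejects 4. So w(6) = 4. P is now [[1, 3, 5], [2], [6]].
Step i=5: Q has 5 at row 3, column 1; remove 6 from row 3 of P and reverse-bump: 6 enters row 2 and ejects 2; 2 enters row 1 and ejects 1. So w(5) = 1. P is now [[2, 3, 5], [6]].
Step i=4: Q has 4 at row 1, column 3; remove that cell from P, ejecting 5. So w(4) = 5. P is now [[2, 3], [6]].
Step i=3: Q has 3 at row 2, column 1; remove 6 from row 2 of P and reverse-bump: 6 enters row 1 and ejects 3. So w(3) = 3. P is now [[2, 6]].
Step i=2: Q has 2 at row 1, column 2; remove that cell from P, ejecting 6. So w(2) = 6. P is now [[2]].
Step i=1: Q has 1 at row 1, column 1; remove that cell from P, ejecting 2. So w(1) = 2. P is now [].

So w = 2 6 3 5 1 4.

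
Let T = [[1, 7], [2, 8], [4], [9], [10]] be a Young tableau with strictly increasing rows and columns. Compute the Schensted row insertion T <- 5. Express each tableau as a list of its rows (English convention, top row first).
[[1, 5], [2, 7], [4, 8], [9], [10]]

In row 1, 5 replaces 7 (the leftmost entry greater than 5); 7 is bumped to row 2. In row 2, 7 replaces 8 (the leftmost entry greater than 7); 8 is bumped to row 3. 8 is appended to row 3. The new tableau is [[1, 5], [2, 7], [4, 8], [9], [10]].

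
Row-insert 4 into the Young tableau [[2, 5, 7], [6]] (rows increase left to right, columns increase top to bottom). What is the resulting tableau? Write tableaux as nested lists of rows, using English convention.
[[2, 4, 7], [5], [6]]

In row 1, 4 replaces 5 (the leftmost entry greater than 4); 5 is bumped to row 2. In row 2, 5 replaces 6 (the leftmost entry greater than 5); 6 is bumped to row 3. 6 starts a new row 3. The new tableau is [[2, 4, 7], [5], [6]].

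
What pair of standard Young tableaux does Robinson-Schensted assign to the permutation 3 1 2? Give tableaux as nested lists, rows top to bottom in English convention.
P = [[1, 2], [3]], Q = [[1, 3], [2]]

Insert each entry of the permutation into P by Schensted row insertion, recording in Q the position of each new cell.

Insert 3: appended to row 1. P = [[3]].
Insert 1: 1 bumps 3 from row 1; 3 starts row 2. P = [[1], [3]].
Insert 2: appended to row 1. P = [[1, 2], [3]].

So P = [[1, 2], [3]], Q = [[1, 3], [2]].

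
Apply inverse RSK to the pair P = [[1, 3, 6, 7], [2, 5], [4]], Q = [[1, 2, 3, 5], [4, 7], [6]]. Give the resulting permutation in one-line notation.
4 5 6 2 7 1 3

Reverse the RSK construction: for i from n down to 1, find the cell of Q containing i, remove the entry at that cell from P, and reverse-bump it up through P; the value ejected from row 1 is w(i).

Step i=7: Q has 7 at row 2, column 2; remove 5 from row 2 of P and reverse-bump: 5 enters row 1 and ejects 3. So w(7) = 3. P is now [[1, 5, 6, 7], [2], [4]].
Step i=6: Q has 6 at row 3, column 1; remove 4 from row 3 of P and reverse-bump: 4 enters row 2 and ejects 2; 2 enters row 1 and ejects 1. So w(6) = 1. P is now [[2, 5, 6, 7], [4]].
Step i=5: Q has 5 at row 1, column 4; remove that cell from P, ejecting 7. So w(5) = 7. P is now [[2, 5, 6], [4]].
Step i=4: Q has 4 at row 2, column 1; remove 4 from row 2 of P and reverse-bump: 4 enters row 1 and ejects 2. So w(4) = 2. P is now [[4, 5, 6]].
Step i=3: Q has 3 at row 1, column 3; remove that cell from P, ejecting 6. So w(3) = 6. P is now [[4, 5]].
Step i=2: Q has 2 at row 1, column 2; remove that cell from P, ejecting 5. So w(2) = 5. P is now [[4]].
Step i=1: Q has 1 at row 1, column 1; remove that cell from P, ejecting 4. So w(1) = 4. P is now [].

So w = 4 5 6 2 7 1 3.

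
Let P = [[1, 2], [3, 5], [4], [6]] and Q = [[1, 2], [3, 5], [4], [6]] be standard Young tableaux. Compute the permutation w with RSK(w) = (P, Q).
Reverse the RSK construction: for i from n down to 1, find the cell of Q containing i, remove the entry at that cell from P, and reverse-bump it up through P; the value ejected from row 1 is w(i).

Step i=6: Q has 6 at row 4, column 1; remove 6 from row 4 of P and reverse-bump: 6 enters row 3 and ejects 4; 4 enters row 2 and ejects 3; 3 enters row 1 and ejects 2. So w(6) = 2. P is now [[1, 3], [4, 5], [6]].
Step i=5: Q has 5 at row 2, column 2; remove 5 from row 2 of P and reverse-bump: 5 enters row 1 and ejects 3. So w(5) = 3. P is now [[1, 5], [4], [6]].
Step i=4: Q has 4 at row 3, column 1; remove 6 from row 3 of P and reverse-bump: 6 enters row 2 and ejects 4; 4 enters row 1 and ejects 1. So w(4) = 1. P is now [[4, 5], [6]].
Step i=3: Q has 3 at row 2, column 1; remove 6 from row 2 of P and reverse-bump: 6 enters row 1 and ejects 5. So w(3) = 5. P is now [[4, 6]].
Step i=2: Q has 2 at row 1, column 2; remove that cell from P, ejecting 6. So w(2) = 6. P is now [[4]].
Step i=1: Q has 1 at row 1, column 1; remove that cell from P, ejecting 4. So w(1) = 4. P is now [].

So w = 4 6 5 1 3 2.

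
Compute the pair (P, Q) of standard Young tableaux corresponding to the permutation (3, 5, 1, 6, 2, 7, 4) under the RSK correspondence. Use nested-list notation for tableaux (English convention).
Insert each entry of the permutation into P by Schensted row insertion, recording in Q the position of each new cell.

Insert 3: appended to row 1. P = [[3]], Q = [[1]].
Insert 5: appended to row 1. P = [[3, 5]], Q = [[1, 2]].
Insert 1: 1 bumps 3 from row 1; 3 starts row 2. P = [[1, 5], [3]], Q = [[1, 2], [3]].
Insert 6: appended to row 1. P = [[1, 5, 6], [3]], Q = [[1, 2, 4], [3]].
Insert 2: 2 bumps 5 from row 1; 5 appends to row 2. P = [[1, 2, 6], [3, 5]], Q = [[1, 2, 4], [3, 5]].
Insert 7: appended to row 1. P = [[1, 2, 6, 7], [3, 5]], Q = [[1, 2, 4, 6], [3, 5]].
Insert 4: 4 bumps 6 from row 1; 6 appends to row 2. P = [[1, 2, 4, 7], [3, 5, 6]], Q = [[1, 2, 4, 6], [3, 5, 7]].

So P = [[1, 2, 4, 7], [3, 5, 6]], Q = [[1, 2, 4, 6], [3, 5, 7]].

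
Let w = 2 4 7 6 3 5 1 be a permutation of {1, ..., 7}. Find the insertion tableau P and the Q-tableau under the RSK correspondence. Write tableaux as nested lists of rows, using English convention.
P = [[1, 3, 5], [2, 6], [4], [7]], Q = [[1, 2, 3], [4, 6], [5], [7]]

Insert each entry of the permutation into P by Schensted row insertion, recording in Q the position of each new cell.

After inserting 2: P = [[2]].
After inserting 4: P = [[2, 4]].
After inserting 7: P = [[2, 4, 7]].
After inserting 6: P = [[2, 4, 6], [7]].
After inserting 3: P = [[2, 3, 6], [4], [7]].
After inserting 5: P = [[2, 3, 5], [4, 6], [7]].
After inserting 1: P = [[1, 3, 5], [2, 6], [4], [7]].

So P = [[1, 3, 5], [2, 6], [4], [7]], Q = [[1, 2, 3], [4, 6], [5], [7]].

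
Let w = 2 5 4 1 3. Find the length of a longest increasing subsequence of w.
2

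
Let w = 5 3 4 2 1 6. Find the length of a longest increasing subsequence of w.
3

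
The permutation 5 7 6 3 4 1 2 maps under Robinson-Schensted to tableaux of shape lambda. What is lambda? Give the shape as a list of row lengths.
[2, 2, 2, 1]

Row-insert each entry into an empty tableau.

After inserting 5: P = [[5]].
After inserting 7: P = [[5, 7]].
After inserting 6: P = [[5, 6], [7]].
After inserting 3: P = [[3, 6], [5], [7]].
After inserting 4: P = [[3, 4], [5, 6], [7]].
After inserting 1: P = [[1, 4], [3, 6], [5], [7]].
After inserting 2: P = [[1, 2], [3, 4], [5, 6], [7]].

The final insertion tableau P = [[1, 2], [3, 4], [5, 6], [7]] has shape [2, 2, 2, 1].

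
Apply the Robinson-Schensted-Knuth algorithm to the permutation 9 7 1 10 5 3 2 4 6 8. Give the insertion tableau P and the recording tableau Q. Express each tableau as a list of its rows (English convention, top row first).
P = [[1, 2, 4, 6, 8], [3, 10], [5], [7], [9]], Q = [[1, 4, 8, 9, 10], [2, 5], [3], [6], [7]]

Insert each entry of the permutation into P by Schensted row insertion, recording in Q the position of each new cell.

Insert 9: appended to row 1. P = [[9]], Q = [[1]].
Insert 7: 7 bumps 9 from row 1; 9 starts row 2. P = [[7], [9]], Q = [[1], [2]].
Insert 1: 1 bumps 7 from row 1; 7 bumps 9 from row 2; 9 starts row 3. P = [[1], [7], [9]], Q = [[1], [2], [3]].
Insert 10: appended to row 1. P = [[1, 10], [7], [9]], Q = [[1, 4], [2], [3]].
Insert 5: 5 bumps 10 from row 1; 10 appends to row 2. P = [[1, 5], [7, 10], [9]], Q = [[1, 4], [2, 5], [3]].
Insert 3: 3 bumps 5 from row 1; 5 bumps 7 from row 2; 7 bumps 9 from row 3; 9 starts row 4. P = [[1, 3], [5, 10], [7], [9]], Q = [[1, 4], [2, 5], [3], [6]].
Insert 2: 2 bumps 3 from row 1; 3 bumps 5 from row 2; 5 bumps 7 from row 3; 7 bumps 9 from row 4; 9 starts row 5. P = [[1, 2], [3, 10], [5], [7], [9]], Q = [[1, 4], [2, 5], [3], [6], [7]].
Insert 4: appended to row 1. P = [[1, 2, 4], [3, 10], [5], [7], [9]], Q = [[1, 4, 8], [2, 5], [3], [6], [7]].
Insert 6: appended to row 1. P = [[1, 2, 4, 6], [3, 10], [5], [7], [9]], Q = [[1, 4, 8, 9], [2, 5], [3], [6], [7]].
Insert 8: appended to row 1. P = [[1, 2, 4, 6, 8], [3, 10], [5], [7], [9]], Q = [[1, 4, 8, 9, 10], [2, 5], [3], [6], [7]].

So P = [[1, 2, 4, 6, 8], [3, 10], [5], [7], [9]], Q = [[1, 4, 8, 9, 10], [2, 5], [3], [6], [7]].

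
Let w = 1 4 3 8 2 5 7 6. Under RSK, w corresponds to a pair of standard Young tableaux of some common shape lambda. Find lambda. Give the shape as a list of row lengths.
[4, 2, 2]

Row-insert each entry into an empty tableau.

After inserting 1: P = [[1]].
After inserting 4: P = [[1, 4]].
After inserting 3: P = [[1, 3], [4]].
After inserting 8: P = [[1, 3, 8], [4]].
After inserting 2: P = [[1, 2, 8], [3], [4]].
After inserting 5: P = [[1, 2, 5], [3, 8], [4]].
After inserting 7: P = [[1, 2, 5, 7], [3, 8], [4]].
After inserting 6: P = [[1, 2, 5, 6], [3, 7], [4, 8]].

The final insertion tableau P = [[1, 2, 5, 6], [3, 7], [4, 8]] has shape [4, 2, 2].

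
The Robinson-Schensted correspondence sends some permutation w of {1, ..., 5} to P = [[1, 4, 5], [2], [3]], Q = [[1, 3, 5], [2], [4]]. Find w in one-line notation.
Reverse the RSK construction: for i from n down to 1, find the cell of Q containing i, remove the entry at that cell from P, and reverse-bump it up through P; the value ejected from row 1 is w(i).

Step i=5: Q has 5 at row 1, column 3; remove that cell from P, ejecting 5. So w(5) = 5. P is now [[1, 4], [2], [3]].
Step i=4: Q has 4 at row 3, column 1; remove 3 from row 3 of P and reverse-bump: 3 enters row 2 and ejects 2; 2 enters row 1 and ejects 1. So w(4) = 1. P is now [[2, 4], [3]].
Step i=3: Q has 3 at row 1, column 2; remove that cell from P, ejecting 4. So w(3) = 4. P is now [[2], [3]].
Step i=2: Q has 2 at row 2, column 1; remove 3 from row 2 of P and reverse-bump: 3 enters row 1 and ejects 2. So w(2) = 2. P is now [[3]].
Step i=1: Q has 1 at row 1, column 1; remove that cell from P, ejecting 3. So w(1) = 3. P is now [].

So w = 3 2 4 1 5.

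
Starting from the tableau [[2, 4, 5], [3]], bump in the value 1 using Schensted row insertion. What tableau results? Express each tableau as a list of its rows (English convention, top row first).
[[1, 4, 5], [2], [3]]

In row 1, 1 replaces 2 (the leftmost entry greater than 1); 2 is bumped to row 2. In row 2, 2 replaces 3 (the leftmost entry greater than 2); 3 is bumped to row 3. 3 starts a new row 3. The new tableau is [[1, 4, 5], [2], [3]].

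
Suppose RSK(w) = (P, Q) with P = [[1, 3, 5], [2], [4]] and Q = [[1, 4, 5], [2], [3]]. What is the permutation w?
Reverse the RSK construction: for i from n down to 1, find the cell of Q containing i, remove the entry at that cell from P, and reverse-bump it up through P; the value ejected from row 1 is w(i).

Step i=5: Q has 5 at row 1, column 3; remove that cell from P, ejecting 5. So w(5) = 5. P is now [[1, 3], [2], [4]].
Step i=4: Q has 4 at row 1, column 2; remove that cell from P, ejecting 3. So w(4) = 3. P is now [[1], [2], [4]].
Step i=3: Q has 3 at row 3, column 1; remove 4 from row 3 of P and reverse-bump: 4 enters row 2 and ejects 2; 2 enters row 1 and ejects 1. So w(3) = 1. P is now [[2], [4]].
Step i=2: Q has 2 at row 2, column 1; remove 4 from row 2 of P and reverse-bump: 4 enters row 1 and ejects 2. So w(2) = 2. P is now [[4]].
Step i=1: Q has 1 at row 1, column 1; remove that cell from P, ejecting 4. So w(1) = 4. P is now [].

So w = 4 2 1 3 5.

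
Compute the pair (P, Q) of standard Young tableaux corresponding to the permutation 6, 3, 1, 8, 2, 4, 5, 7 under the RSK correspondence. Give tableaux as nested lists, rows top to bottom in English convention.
P = [[1, 2, 4, 5, 7], [3, 8], [6]], Q = [[1, 4, 6, 7, 8], [2, 5], [3]]

Insert each entry of the permutation into P by Schensted row insertion, recording in Q the position of each new cell.

Insert 6: appended to row 1. P = [[6]].
Insert 3: 3 bumps 6 from row 1; 6 starts row 2. P = [[3], [6]].
Insert 1: 1 bumps 3 from row 1; 3 bumps 6 from row 2; 6 starts row 3. P = [[1], [3], [6]].
Insert 8: appended to row 1. P = [[1, 8], [3], [6]].
Insert 2: 2 bumps 8 from row 1; 8 appends to row 2. P = [[1, 2], [3, 8], [6]].
Insert 4: appended to row 1. P = [[1, 2, 4], [3, 8], [6]].
Insert 5: appended to row 1. P = [[1, 2, 4, 5], [3, 8], [6]].
Insert 7: appended to row 1. P = [[1, 2, 4, 5, 7], [3, 8], [6]].

So P = [[1, 2, 4, 5, 7], [3, 8], [6]], Q = [[1, 4, 6, 7, 8], [2, 5], [3]].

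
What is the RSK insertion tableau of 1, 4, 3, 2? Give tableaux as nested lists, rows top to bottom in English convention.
P = [[1, 2], [3], [4]]

Insert 1: appended to row 1. P = [[1]].
Insert 4: appended to row 1. P = [[1, 4]].
Insert 3: 3 bumps 4 from row 1; 4 starts row 2. P = [[1, 3], [4]].
Insert 2: 2 bumps 3 from row 1; 3 bumps 4 from row 2; 4 starts row 3. P = [[1, 2], [3], [4]].

So P = [[1, 2], [3], [4]].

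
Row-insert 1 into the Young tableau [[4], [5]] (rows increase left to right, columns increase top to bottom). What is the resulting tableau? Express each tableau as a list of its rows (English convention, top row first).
[[1], [4], [5]]

In row 1, 1 replaces 4 (the leftmost entry greater than 1); 4 is bumped to row 2. In row 2, 4 replaces 5 (the leftmost entry greater than 4); 5 is bumped to row 3. 5 starts a new row 3. The new tableau is [[1], [4], [5]].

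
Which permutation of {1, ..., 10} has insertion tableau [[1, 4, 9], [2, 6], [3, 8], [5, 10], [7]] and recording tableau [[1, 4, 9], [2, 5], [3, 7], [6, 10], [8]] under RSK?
Reverse the RSK construction: for i from n down to 1, find the cell of Q containing i, remove the entry at that cell from P, and reverse-bump it up through P; the value ejected from row 1 is w(i).

Step i=10: Q has 10 at row 4, column 2; remove 10 from row 4 of P and reverse-bump: 10 enters row 3 and ejects 8; 8 enters row 2 and ejects 6; 6 enters row 1 and ejects 4. So w(10) = 4. P is now [[1, 6, 9], [2, 8], [3, 10], [5], [7]].
Step i=9: Q has 9 at row 1, column 3; remove that cell from P, ejecting 9. So w(9) = 9. P is now [[1, 6], [2, 8], [3, 10], [5], [7]].
Step i=8: Q has 8 at row 5, column 1; remove 7 from row 5 of P and reverse-bump: 7 enters row 4 and ejects 5; 5 enters row 3 and ejects 3; 3 enters row 2 and ejects 2; 2 enters row 1 and ejects 1. So w(8) = 1. P is now [[2, 6], [3, 8], [5, 10], [7]].
Step i=7: Q has 7 at row 3, column 2; remove 10 from row 3 of P and reverse-bump: 10 enters row 2 and ejects 8; 8 enters row 1 and ejects 6. So w(7) = 6. P is now [[2, 8], [3, 10], [5], [7]].
Step i=6: Q has 6 at row 4, column 1; remove 7 from row 4 of P and reverse-bump: 7 enters row 3 and ejects 5; 5 enters row 2 and ejects 3; 3 enters row 1 and ejects 2. So w(6) = 2. P is now [[3, 8], [5, 10], [7]].
Step i=5: Q has 5 at row 2, column 2; remove 10 from row 2 of P and reverse-bump: 10 enters row 1 and ejects 8. So w(5) = 8. P is now [[3, 10], [5], [7]].
Step i=4: Q has 4 at row 1, column 2; remove that cell from P, ejecting 10. So w(4) = 10. P is now [[3], [5], [7]].
Step i=3: Q has 3 at row 3, column 1; remove 7 from row 3 of P and reverse-bump: 7 enters row 2 and ejects 5; 5 enters row 1 and ejects 3. So w(3) = 3. P is now [[5], [7]].
Step i=2: Q has 2 at row 2, column 1; remove 7 from row 2 of P and reverse-bump: 7 enters row 1 and ejects 5. So w(2) = 5. P is now [[7]].
Step i=1: Q has 1 at row 1, column 1; remove that cell from P, ejecting 7. So w(1) = 7. P is now [].

So w = 7 5 3 10 8 2 6 1 9 4.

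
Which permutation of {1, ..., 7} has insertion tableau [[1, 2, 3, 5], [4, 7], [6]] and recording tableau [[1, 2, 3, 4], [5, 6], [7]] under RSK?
1 2 6 7 4 5 3

Reverse RSK: for i = n, n-1, ..., 1, locate i in Q, remove the corresponding corner cell from P, and reverse-bump its entry up through P; the value ejected from row 1 is w(i).

So w = 1 2 6 7 4 5 3.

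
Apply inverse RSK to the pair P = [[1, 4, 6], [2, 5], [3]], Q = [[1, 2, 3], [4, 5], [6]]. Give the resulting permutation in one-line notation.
3 5 6 2 4 1

Reverse the RSK construction: for i from n down to 1, find the cell of Q containing i, remove the entry at that cell from P, and reverse-bump it up through P; the value ejected from row 1 is w(i).

Step i=6: Q has 6 at row 3, column 1; remove 3 from row 3 of P and reverse-bump: 3 enters row 2 and ejects 2; 2 enters row 1 and ejects 1. So w(6) = 1. P is now [[2, 4, 6], [3, 5]].
Step i=5: Q has 5 at row 2, column 2; remove 5 from row 2 of P and reverse-bump: 5 enters row 1 and ejects 4. So w(5) = 4. P is now [[2, 5, 6], [3]].
Step i=4: Q has 4 at row 2, column 1; remove 3 from row 2 of P and reverse-bump: 3 enters row 1 and ejects 2. So w(4) = 2. P is now [[3, 5, 6]].
Step i=3: Q has 3 at row 1, column 3; remove that cell from P, ejecting 6. So w(3) = 6. P is now [[3, 5]].
Step i=2: Q has 2 at row 1, column 2; remove that cell from P, ejecting 5. So w(2) = 5. P is now [[3]].
Step i=1: Q has 1 at row 1, column 1; remove that cell from P, ejecting 3. So w(1) = 3. P is now [].

So w = 3 5 6 2 4 1.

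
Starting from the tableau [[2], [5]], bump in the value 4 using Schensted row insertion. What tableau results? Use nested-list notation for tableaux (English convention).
[[2, 4], [5]]

4 is larger than every entry of row 1, so it is appended to row 1. The new tableau is [[2, 4], [5]].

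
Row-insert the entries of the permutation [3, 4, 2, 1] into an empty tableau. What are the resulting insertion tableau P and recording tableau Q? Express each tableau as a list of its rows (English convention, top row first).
P = [[1, 4], [2], [3]], Q = [[1, 2], [3], [4]]

Insert each entry of the permutation into P by Schensted row insertion, recording in Q the position of each new cell.

Insert 3: appended to row 1. P = [[3]].
Insert 4: appended to row 1. P = [[3, 4]].
Insert 2: 2 bumps 3 from row 1; 3 starts row 2. P = [[2, 4], [3]].
Insert 1: 1 bumps 2 from row 1; 2 bumps 3 from row 2; 3 starts row 3. P = [[1, 4], [2], [3]].

So P = [[1, 4], [2], [3]], Q = [[1, 2], [3], [4]].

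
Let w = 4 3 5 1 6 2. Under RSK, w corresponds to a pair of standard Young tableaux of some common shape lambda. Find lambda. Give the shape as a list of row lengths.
[3, 2, 1]

Row-insert each entry into an empty tableau.

After inserting 4: P = [[4]].
After inserting 3: P = [[3], [4]].
After inserting 5: P = [[3, 5], [4]].
After inserting 1: P = [[1, 5], [3], [4]].
After inserting 6: P = [[1, 5, 6], [3], [4]].
After inserting 2: P = [[1, 2, 6], [3, 5], [4]].

The final insertion tableau P = [[1, 2, 6], [3, 5], [4]] has shape [3, 2, 1].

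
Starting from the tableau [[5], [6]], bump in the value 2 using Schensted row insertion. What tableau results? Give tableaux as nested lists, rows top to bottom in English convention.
[[2], [5], [6]]

In row 1, 2 replaces 5 (the leftmost entry greater than 2); 5 is bumped to row 2. In row 2, 5 replaces 6 (the leftmost entry greater than 5); 6 is bumped to row 3. 6 starts a new row 3. The new tableau is [[2], [5], [6]].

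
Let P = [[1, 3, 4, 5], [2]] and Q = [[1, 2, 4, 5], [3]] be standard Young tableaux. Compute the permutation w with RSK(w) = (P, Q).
Reverse the RSK construction: for i from n down to 1, find the cell of Q containing i, remove the entry at that cell from P, and reverse-bump it up through P; the value ejected from row 1 is w(i).

Step i=5: Q has 5 at row 1, column 4; remove that cell from P, ejecting 5. So w(5) = 5. P is now [[1, 3, 4], [2]].
Step i=4: Q has 4 at row 1, column 3; remove that cell from P, ejecting 4. So w(4) = 4. P is now [[1, 3], [2]].
Step i=3: Q has 3 at row 2, column 1; remove 2 from row 2 of P and reverse-bump: 2 enters row 1 and ejects 1. So w(3) = 1. P is now [[2, 3]].
Step i=2: Q has 2 at row 1, column 2; remove that cell from P, ejecting 3. So w(2) = 3. P is now [[2]].
Step i=1: Q has 1 at row 1, column 1; remove that cell from P, ejecting 2. So w(1) = 2. P is now [].

So w = 2 3 1 4 5.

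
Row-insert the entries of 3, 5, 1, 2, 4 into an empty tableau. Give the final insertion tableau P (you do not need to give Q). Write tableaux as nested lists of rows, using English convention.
P = [[1, 2, 4], [3, 5]]

Insert 3: appended to row 1. P = [[3]].
Insert 5: appended to row 1. P = [[3, 5]].
Insert 1: 1 bumps 3 from row 1; 3 starts row 2. P = [[1, 5], [3]].
Insert 2: 2 bumps 5 from row 1; 5 appends to row 2. P = [[1, 2], [3, 5]].
Insert 4: appended to row 1. P = [[1, 2, 4], [3, 5]].

So P = [[1, 2, 4], [3, 5]].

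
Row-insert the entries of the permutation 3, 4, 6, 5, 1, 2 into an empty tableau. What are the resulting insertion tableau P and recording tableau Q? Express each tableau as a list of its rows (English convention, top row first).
Insert each entry of the permutation into P by Schensted row insertion, recording in Q the position of each new cell.

Insert 3: appended to row 1. P = [[3]].
Insert 4: appended to row 1. P = [[3, 4]].
Insert 6: appended to row 1. P = [[3, 4, 6]].
Insert 5: 5 bumps 6 from row 1; 6 starts row 2. P = [[3, 4, 5], [6]].
Insert 1: 1 bumps 3 from row 1; 3 bumps 6 from row 2; 6 starts row 3. P = [[1, 4, 5], [3], [6]].
Insert 2: 2 bumps 4 from row 1; 4 appends to row 2. P = [[1, 2, 5], [3, 4], [6]].

So P = [[1, 2, 5], [3, 4], [6]], Q = [[1, 2, 3], [4, 6], [5]].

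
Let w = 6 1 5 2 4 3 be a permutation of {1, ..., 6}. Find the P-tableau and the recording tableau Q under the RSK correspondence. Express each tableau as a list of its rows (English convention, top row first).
P = [[1, 2, 3], [4], [5], [6]], Q = [[1, 3, 5], [2], [4], [6]]

Insert each entry of the permutation into P by Schensted row insertion, recording in Q the position of each new cell.

Insert 6: appended to row 1. P = [[6]].
Insert 1: 1 bumps 6 from row 1; 6 starts row 2. P = [[1], [6]].
Insert 5: appended to row 1. P = [[1, 5], [6]].
Insert 2: 2 bumps 5 from row 1; 5 bumps 6 from row 2; 6 starts row 3. P = [[1, 2], [5], [6]].
Insert 4: appended to row 1. P = [[1, 2, 4], [5], [6]].
Insert 3: 3 bumps 4 from row 1; 4 bumps 5 from row 2; 5 bumps 6 from row 3; 6 starts row 4. P = [[1, 2, 3], [4], [5], [6]].

So P = [[1, 2, 3], [4], [5], [6]], Q = [[1, 3, 5], [2], [4], [6]].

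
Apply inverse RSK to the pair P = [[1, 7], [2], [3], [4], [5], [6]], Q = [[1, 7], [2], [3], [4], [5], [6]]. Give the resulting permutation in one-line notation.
Reverse RSK: for i = n, n-1, ..., 1, locate i in Q, remove the corresponding corner cell from P, and reverse-bump its entry up through P; the value ejected from row 1 is w(i).

So w = 6 5 4 3 2 1 7.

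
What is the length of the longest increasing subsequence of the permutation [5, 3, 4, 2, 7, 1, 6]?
3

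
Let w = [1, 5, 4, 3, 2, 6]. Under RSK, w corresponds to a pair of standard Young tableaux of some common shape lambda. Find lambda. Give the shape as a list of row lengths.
[3, 1, 1, 1]

Row-insert each entry into an empty tableau.

After inserting 1: P = [[1]].
After inserting 5: P = [[1, 5]].
After inserting 4: P = [[1, 4], [5]].
After inserting 3: P = [[1, 3], [4], [5]].
After inserting 2: P = [[1, 2], [3], [4], [5]].
After inserting 6: P = [[1, 2, 6], [3], [4], [5]].

The final insertion tableau P = [[1, 2, 6], [3], [4], [5]] has shape [3, 1, 1, 1].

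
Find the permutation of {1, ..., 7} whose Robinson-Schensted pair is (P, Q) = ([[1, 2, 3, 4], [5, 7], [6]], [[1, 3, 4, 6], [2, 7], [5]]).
6 1 2 5 3 7 4

Reverse the RSK construction: for i from n down to 1, find the cell of Q containing i, remove the entry at that cell from P, and reverse-bump it up through P; the value ejected from row 1 is w(i).

Step i=7: Q has 7 at row 2, column 2; remove 7 from row 2 of P and reverse-bump: 7 enters row 1 and ejects 4. So w(7) = 4. P is now [[1, 2, 3, 7], [5], [6]].
Step i=6: Q has 6 at row 1, column 4; remove that cell from P, ejecting 7. So w(6) = 7. P is now [[1, 2, 3], [5], [6]].
Step i=5: Q has 5 at row 3, column 1; remove 6 from row 3 of P and reverse-bump: 6 enters row 2 and ejects 5; 5 enters row 1 and ejects 3. So w(5) = 3. P is now [[1, 2, 5], [6]].
Step i=4: Q has 4 at row 1, column 3; remove that cell from P, ejecting 5. So w(4) = 5. P is now [[1, 2], [6]].
Step i=3: Q has 3 at row 1, column 2; remove that cell from P, ejecting 2. So w(3) = 2. P is now [[1], [6]].
Step i=2: Q has 2 at row 2, column 1; remove 6 from row 2 of P and reverse-bump: 6 enters row 1 and ejects 1. So w(2) = 1. P is now [[6]].
Step i=1: Q has 1 at row 1, column 1; remove that cell from P, ejecting 6. So w(1) = 6. P is now [].

So w = 6 1 2 5 3 7 4.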